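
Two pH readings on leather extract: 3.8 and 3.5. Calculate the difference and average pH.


Difference = 0.3
Average pH = 3.65


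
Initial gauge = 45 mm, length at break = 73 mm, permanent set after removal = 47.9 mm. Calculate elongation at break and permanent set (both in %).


Elongation at break = 62.2%
Permanent set = 6.4%

Elongation at break = (73 - 45) / 45 x 100 = 62.2%
Permanent set = (47.9 - 45) / 45 x 100 = 6.4%


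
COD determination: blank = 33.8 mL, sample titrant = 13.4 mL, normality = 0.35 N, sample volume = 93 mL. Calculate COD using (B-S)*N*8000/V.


614.2 mg/L

COD = (33.8 - 13.4) x 0.35 x 8000 / 93
COD = 20.4 x 0.35 x 8000 / 93
COD = 614.2 mg/L


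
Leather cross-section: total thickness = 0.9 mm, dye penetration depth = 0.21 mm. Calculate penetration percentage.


23.3%

Penetration% = 0.21 / 0.9 x 100
Penetration = 23.3%


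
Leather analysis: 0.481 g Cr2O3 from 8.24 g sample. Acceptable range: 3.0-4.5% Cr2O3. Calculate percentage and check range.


Cr2O3 = 5.84%
Within range: No


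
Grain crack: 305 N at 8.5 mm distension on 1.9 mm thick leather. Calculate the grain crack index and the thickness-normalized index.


Crack index = 305 / 8.5 = 35.9 N/mm
Normalized = 35.9 / 1.9 = 18.9 N/mm per mm


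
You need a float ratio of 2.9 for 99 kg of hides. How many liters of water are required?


287.1 L

Water = hide weight x target ratio
Water = 99 x 2.9 = 287.1 L


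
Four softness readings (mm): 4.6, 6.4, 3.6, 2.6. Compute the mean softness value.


Sum = 4.6 + 6.4 + 3.6 + 2.6
Mean = 17.2 / 4 = 4.30 mm


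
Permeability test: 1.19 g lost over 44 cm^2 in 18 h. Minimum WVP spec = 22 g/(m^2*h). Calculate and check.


WVP = 1.19 / (44 x 18) x 10000 = 15.03 g/(m^2*h)
Minimum: 22 g/(m^2*h)
Meets spec: No


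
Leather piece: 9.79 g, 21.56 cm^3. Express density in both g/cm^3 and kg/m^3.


Density = 9.79 / 21.56 = 0.454 g/cm^3
Convert: 0.454 x 1000 = 454 kg/m^3


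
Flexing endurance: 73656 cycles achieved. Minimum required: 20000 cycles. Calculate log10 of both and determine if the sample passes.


log10(73656) = 4.87
log10(20000) = 4.30
Passes: Yes


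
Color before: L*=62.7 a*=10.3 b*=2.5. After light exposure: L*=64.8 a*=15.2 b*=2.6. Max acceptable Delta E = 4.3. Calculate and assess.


dL = 2.1, da = 4.9, db = 0.1
dE = sqrt((2.1)^2 + (4.9)^2 + (0.1)^2) = 5.33
Max = 4.3
Passes: No


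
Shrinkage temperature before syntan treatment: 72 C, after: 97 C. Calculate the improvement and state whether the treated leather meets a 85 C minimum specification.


Improvement = 25 C
Meets 85 C spec: Yes

Improvement = 97 - 72 = 25 C
Spec check: 97 C >= 85 C? Yes


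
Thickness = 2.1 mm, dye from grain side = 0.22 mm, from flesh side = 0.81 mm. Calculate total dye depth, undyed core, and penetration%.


Total dyed = 1.03 mm
Undyed core = 1.07 mm
Penetration = 49.0%

Total dyed = 0.22 + 0.81 = 1.03 mm
Undyed core = 2.1 - 1.03 = 1.07 mm
Penetration = 1.03 / 2.1 x 100 = 49.0%


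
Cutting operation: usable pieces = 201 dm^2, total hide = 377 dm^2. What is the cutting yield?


53.3%

Yield = usable / total x 100
Yield = 201 / 377 x 100 = 53.3%


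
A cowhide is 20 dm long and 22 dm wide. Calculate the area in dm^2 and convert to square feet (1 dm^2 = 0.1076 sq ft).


Area = 20 x 22 = 440 dm^2
Conversion: 440 x 0.1076 = 47.34 sq ft


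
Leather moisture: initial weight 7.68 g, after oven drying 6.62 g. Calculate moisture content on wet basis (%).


13.8%

Moisture = 7.68 - 6.62 = 1.06 g
MC = 1.06 / 7.68 x 100 = 13.8%


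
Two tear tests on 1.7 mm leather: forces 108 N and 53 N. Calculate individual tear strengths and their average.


Tear 1 = 108 / 1.7 = 63.5 N/mm
Tear 2 = 53 / 1.7 = 31.2 N/mm
Average = (63.5 + 31.2) / 2 = 47.4 N/mm


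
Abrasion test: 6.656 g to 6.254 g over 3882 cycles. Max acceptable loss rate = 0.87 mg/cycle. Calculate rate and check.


Loss = 6.656 - 6.254 = 0.402 g
Rate = 0.402 g / 3882 cycles x 1000 = 0.104 mg/cycle
Max = 0.87 mg/cycle
Passes: Yes


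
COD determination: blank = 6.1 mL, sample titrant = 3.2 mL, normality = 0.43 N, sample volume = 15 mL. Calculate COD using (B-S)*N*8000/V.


COD = (6.1 - 3.2) x 0.43 x 8000 / 15
COD = 2.9 x 0.43 x 8000 / 15
COD = 665.1 mg/L


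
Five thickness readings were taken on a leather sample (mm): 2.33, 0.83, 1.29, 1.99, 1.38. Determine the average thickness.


1.56 mm

Sum = 2.33 + 0.83 + 1.29 + 1.99 + 1.38 = 7.82
Average = 7.82 / 5 = 1.56 mm


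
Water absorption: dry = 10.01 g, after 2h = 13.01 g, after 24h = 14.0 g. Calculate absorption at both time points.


WA (2h) = (13.01 - 10.01) / 10.01 x 100 = 30.0%
WA (24h) = (14.0 - 10.01) / 10.01 x 100 = 39.9%


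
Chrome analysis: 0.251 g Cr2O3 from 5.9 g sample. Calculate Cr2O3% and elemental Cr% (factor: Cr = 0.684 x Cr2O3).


Cr2O3% = 0.251 / 5.9 x 100 = 4.25%
Cr% = 4.25 x 0.684 = 2.91%


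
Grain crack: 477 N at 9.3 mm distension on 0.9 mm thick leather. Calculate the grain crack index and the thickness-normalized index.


Crack index = 477 / 9.3 = 51.3 N/mm
Normalized = 51.3 / 0.9 = 57.0 N/mm per mm


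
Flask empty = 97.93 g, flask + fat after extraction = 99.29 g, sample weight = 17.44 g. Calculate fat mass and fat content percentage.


Fat mass = 1.36 g
Fat content = 7.8%

Fat mass = 99.29 - 97.93 = 1.36 g
Fat% = 1.36 / 17.44 x 100 = 7.8%


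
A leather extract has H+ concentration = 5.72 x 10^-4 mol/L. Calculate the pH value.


pH = -log10[H+]
pH = -log10(5.72 x 10^-4) = 3.24


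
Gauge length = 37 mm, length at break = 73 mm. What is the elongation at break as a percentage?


Extension = 73 - 37 = 36 mm
Elongation = 36 / 37 x 100 = 97.3%


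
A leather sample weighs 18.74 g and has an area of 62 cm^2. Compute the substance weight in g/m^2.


Substance weight = mass / area x 10000
SW = 18.74 / 62 x 10000
SW = 3022.6 g/m^2


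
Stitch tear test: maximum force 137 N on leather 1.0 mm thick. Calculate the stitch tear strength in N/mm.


137.0 N/mm


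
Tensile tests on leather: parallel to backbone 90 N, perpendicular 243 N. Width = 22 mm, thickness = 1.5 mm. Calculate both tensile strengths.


Area = 22 x 1.5 = 33.0 mm^2
TS (parallel) = 90 / 33.0 = 2.73 N/mm^2
TS (perpendicular) = 243 / 33.0 = 7.36 N/mm^2


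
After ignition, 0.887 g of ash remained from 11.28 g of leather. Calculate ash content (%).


7.86%

Ash% = 0.887 / 11.28 x 100
Ash% = 7.86%


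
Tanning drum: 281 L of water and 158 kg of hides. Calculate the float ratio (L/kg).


1.8

Float ratio = water / hide weight
Ratio = 281 / 158 = 1.8


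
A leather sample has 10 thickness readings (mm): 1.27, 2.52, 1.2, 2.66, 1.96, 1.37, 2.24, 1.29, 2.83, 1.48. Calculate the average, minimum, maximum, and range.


Average = 1.88 mm
Min = 1.2 mm
Max = 2.83 mm
Range = 1.63 mm


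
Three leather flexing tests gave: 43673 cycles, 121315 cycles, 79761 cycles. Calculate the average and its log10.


Average = (43673 + 121315 + 79761) / 3 = 81583 cycles
log10(81583) = 4.91


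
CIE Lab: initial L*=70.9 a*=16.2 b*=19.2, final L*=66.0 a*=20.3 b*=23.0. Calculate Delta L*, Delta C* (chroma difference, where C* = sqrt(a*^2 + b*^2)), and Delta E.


Delta L* = 66.0 - 70.9 = -4.9
C1* = sqrt((16.2)^2 + (19.2)^2) = 25.121
C2* = sqrt((20.3)^2 + (23.0)^2) = 30.677
Delta C* = 30.677 - 25.121 = 5.56
Delta E = sqrt((-4.9)^2 + (4.1)^2 + (3.8)^2) = 7.43


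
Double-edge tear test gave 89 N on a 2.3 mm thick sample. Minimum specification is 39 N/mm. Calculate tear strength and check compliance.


Tear strength = 38.7 N/mm
Compliant: No


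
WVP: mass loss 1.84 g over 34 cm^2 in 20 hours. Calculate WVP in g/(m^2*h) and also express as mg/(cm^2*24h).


WVP = 27.06 g/(m^2*h)
Daily rate = 64.94 mg/(cm^2*24h)

WVP = 1.84 / (34 x 20) x 10000 = 27.06 g/(m^2*h)
Mass loss in mg = 1.84 x 1000 = 1840 mg
Per cm^2 per 24h in mg: 1840 x 24 / (34 x 20) = 44160 / 680 = 64.94 mg/(cm^2*24h)


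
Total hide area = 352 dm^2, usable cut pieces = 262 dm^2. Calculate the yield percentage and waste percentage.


Yield = 262 / 352 x 100 = 74.4%
Waste = 352 - 262 = 90 dm^2
Waste% = 100 - 74.4 = 25.6%


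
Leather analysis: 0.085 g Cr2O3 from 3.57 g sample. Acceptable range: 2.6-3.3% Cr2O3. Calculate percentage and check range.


Cr2O3 = 2.38%
Within range: No

Cr2O3% = 0.085 / 3.57 x 100 = 2.38%
Acceptable range: 2.6 to 3.3%
Within range: No


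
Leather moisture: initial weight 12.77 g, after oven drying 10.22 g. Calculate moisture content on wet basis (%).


Moisture = 12.77 - 10.22 = 2.55 g
MC = 2.55 / 12.77 x 100 = 20.0%


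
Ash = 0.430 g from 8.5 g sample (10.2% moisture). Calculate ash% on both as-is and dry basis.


As-is ash% = 0.430 / 8.5 x 100 = 5.06%
Dry mass = 8.5 x (100 - 10.2) / 100 = 7.633 g
Dry-basis ash% = 0.430 / 7.633 x 100 = 5.63%


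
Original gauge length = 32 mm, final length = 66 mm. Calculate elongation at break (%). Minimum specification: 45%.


Extension = 66 - 32 = 34 mm
Elongation = 34 / 32 x 100 = 106.3%
Minimum required: 45%
Meets specification: Yes


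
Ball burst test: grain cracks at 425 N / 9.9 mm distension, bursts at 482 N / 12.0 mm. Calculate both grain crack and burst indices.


Crack index = 425 / 9.9 = 42.9 N/mm
Burst index = 482 / 12.0 = 40.2 N/mm


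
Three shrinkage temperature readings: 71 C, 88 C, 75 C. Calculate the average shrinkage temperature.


Average = (71 + 88 + 75) / 3
Average = 234 / 3 = 78.0 C


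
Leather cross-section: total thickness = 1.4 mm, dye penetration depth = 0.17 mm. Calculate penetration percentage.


Penetration% = 0.17 / 1.4 x 100
Penetration = 12.1%


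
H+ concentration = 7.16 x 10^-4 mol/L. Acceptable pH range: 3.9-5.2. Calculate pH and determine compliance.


pH = -log10(7.16 x 10^-4) = 3.15
Range: 3.9 to 5.2
Compliant: No


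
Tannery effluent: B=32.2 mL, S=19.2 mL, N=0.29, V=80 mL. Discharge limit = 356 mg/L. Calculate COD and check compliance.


COD = 377.0 mg/L
Compliant: No


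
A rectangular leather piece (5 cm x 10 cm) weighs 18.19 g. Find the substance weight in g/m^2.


Area = 5 x 10 = 50 cm^2
SW = 18.19 / 50 x 10000 = 3638.0 g/m^2


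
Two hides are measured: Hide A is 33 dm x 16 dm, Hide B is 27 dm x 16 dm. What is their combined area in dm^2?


Hide A area = 33 x 16 = 528 dm^2
Hide B area = 27 x 16 = 432 dm^2
Total = 528 + 432 = 960 dm^2


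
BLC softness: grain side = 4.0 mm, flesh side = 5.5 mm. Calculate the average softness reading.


4.75 mm


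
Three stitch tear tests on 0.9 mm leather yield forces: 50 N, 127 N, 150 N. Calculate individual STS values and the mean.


STS1 = 55.6 N/mm
STS2 = 141.1 N/mm
STS3 = 166.7 N/mm
Mean = 121.1 N/mm

STS1 = 50 / 0.9 = 55.6 N/mm
STS2 = 127 / 0.9 = 141.1 N/mm
STS3 = 150 / 0.9 = 166.7 N/mm
Mean = (55.6 + 141.1 + 166.7) / 3 = 121.1 N/mm


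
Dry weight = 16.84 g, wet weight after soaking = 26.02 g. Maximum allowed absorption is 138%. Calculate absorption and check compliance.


Absorption = 54.5%
Compliant: Yes

WA = (26.02 - 16.84) / 16.84 x 100 = 54.5%
Maximum allowed: 138%
Compliant: Yes


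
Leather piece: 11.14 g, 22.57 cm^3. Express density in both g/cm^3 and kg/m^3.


0.494 g/cm^3
494 kg/m^3


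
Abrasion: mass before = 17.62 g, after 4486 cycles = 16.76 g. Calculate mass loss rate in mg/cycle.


0.192 mg/cycle


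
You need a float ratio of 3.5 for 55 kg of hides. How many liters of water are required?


Water = hide weight x target ratio
Water = 55 x 3.5 = 192.5 L


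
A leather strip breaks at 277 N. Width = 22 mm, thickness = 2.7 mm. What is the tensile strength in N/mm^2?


4.66 N/mm^2


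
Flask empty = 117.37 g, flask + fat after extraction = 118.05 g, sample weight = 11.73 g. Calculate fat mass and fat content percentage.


Fat mass = 0.68 g
Fat content = 5.8%


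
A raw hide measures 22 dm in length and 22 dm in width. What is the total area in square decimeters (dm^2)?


Area = length x width
Area = 22 x 22 = 484 dm^2


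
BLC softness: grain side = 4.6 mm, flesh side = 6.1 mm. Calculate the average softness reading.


Average = (4.6 + 6.1) / 2
Average = 5.35 mm


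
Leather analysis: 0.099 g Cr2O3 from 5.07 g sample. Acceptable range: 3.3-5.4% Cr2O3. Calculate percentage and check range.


Cr2O3 = 1.95%
Within range: No


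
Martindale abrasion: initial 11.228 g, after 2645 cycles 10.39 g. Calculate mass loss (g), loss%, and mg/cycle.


Mass loss = 0.838 g
Loss = 7.46%
Rate = 0.317 mg/cycle

Loss = 11.228 - 10.39 = 0.838 g
Loss% = 0.838 / 11.228 x 100 = 7.46%
Rate = 0.838 / 2645 x 1000 = 0.317 mg/cycle


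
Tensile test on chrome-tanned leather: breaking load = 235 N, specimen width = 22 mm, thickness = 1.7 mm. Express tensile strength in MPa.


Cross-section = 22 x 1.7 = 37.4 mm^2
TS = 235 / 37.4 = 6.28 MPa
(1 N/mm^2 = 1 MPa)


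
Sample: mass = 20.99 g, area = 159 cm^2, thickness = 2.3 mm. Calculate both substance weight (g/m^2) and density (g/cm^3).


SW = 20.99 / 159 x 10000 = 1320.1 g/m^2
Volume = 159 x 2.3 / 10 = 36.57 cm^3
Density = 20.99 / 36.57 = 0.574 g/cm^3


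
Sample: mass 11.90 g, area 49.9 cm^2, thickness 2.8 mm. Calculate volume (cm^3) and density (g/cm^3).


Volume = 13.972 cm^3
Density = 0.852 g/cm^3

Thickness in cm = 2.8 / 10 = 0.28 cm
Volume = 49.9 x 0.28 = 13.972 cm^3
Density = 11.90 / 13.972 = 0.852 g/cm^3


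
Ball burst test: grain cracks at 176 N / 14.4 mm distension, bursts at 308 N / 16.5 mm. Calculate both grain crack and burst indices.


Crack index = 12.2 N/mm
Burst index = 18.7 N/mm

Crack index = 176 / 14.4 = 12.2 N/mm
Burst index = 308 / 16.5 = 18.7 N/mm


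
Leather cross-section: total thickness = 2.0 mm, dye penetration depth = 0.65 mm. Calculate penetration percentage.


32.5%

Penetration% = 0.65 / 2.0 x 100
Penetration = 32.5%


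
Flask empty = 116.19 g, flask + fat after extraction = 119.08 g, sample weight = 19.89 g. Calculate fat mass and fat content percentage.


Fat mass = 119.08 - 116.19 = 2.89 g
Fat% = 2.89 / 19.89 x 100 = 14.5%


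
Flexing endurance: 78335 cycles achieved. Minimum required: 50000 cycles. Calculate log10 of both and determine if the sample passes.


log10(78335) = 4.89
log10(50000) = 4.70
Passes: Yes


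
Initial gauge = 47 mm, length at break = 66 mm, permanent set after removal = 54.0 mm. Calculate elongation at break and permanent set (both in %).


Elongation at break = (66 - 47) / 47 x 100 = 40.4%
Permanent set = (54.0 - 47) / 47 x 100 = 14.9%


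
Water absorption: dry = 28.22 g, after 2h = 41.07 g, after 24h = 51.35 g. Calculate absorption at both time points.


2h absorption = 45.5%
24h absorption = 82.0%

WA (2h) = (41.07 - 28.22) / 28.22 x 100 = 45.5%
WA (24h) = (51.35 - 28.22) / 28.22 x 100 = 82.0%


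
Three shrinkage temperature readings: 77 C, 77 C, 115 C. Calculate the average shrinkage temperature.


89.7 C


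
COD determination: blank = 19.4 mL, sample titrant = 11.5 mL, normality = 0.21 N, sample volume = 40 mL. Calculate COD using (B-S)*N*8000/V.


331.8 mg/L


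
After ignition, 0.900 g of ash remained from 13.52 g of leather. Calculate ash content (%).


6.66%

Ash% = 0.900 / 13.52 x 100
Ash% = 6.66%


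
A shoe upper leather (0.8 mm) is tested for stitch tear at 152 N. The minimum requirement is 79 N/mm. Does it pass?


STS = 190.0 N/mm
Passes: Yes

STS = 152 / 0.8 = 190.0 N/mm
Minimum required: 79 N/mm
Passes: Yes


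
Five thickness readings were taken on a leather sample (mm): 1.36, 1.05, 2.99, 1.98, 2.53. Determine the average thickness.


1.98 mm

Sum = 1.36 + 1.05 + 2.99 + 1.98 + 2.53 = 9.91
Average = 9.91 / 5 = 1.98 mm


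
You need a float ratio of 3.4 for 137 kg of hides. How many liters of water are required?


465.8 L

Water = hide weight x target ratio
Water = 137 x 3.4 = 465.8 L


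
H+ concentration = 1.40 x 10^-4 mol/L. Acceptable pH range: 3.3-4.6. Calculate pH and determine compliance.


pH = -log10(1.40 x 10^-4) = 3.85
Range: 3.3 to 4.6
Compliant: Yes


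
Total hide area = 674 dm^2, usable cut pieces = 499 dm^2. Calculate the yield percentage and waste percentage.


Yield = 74.0%
Waste = 26.0%

Yield = 499 / 674 x 100 = 74.0%
Waste = 674 - 499 = 175 dm^2
Waste% = 100 - 74.0 = 26.0%


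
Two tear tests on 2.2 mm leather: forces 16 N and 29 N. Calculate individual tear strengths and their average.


Tear 1 = 7.3 N/mm
Tear 2 = 13.2 N/mm
Average = 10.3 N/mm

Tear 1 = 16 / 2.2 = 7.3 N/mm
Tear 2 = 29 / 2.2 = 13.2 N/mm
Average = (7.3 + 13.2) / 2 = 10.3 N/mm


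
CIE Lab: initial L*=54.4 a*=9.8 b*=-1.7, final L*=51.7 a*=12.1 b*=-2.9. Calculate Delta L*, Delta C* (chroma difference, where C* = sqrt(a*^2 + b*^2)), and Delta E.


Delta L* = 51.7 - 54.4 = -2.7
C1* = sqrt((9.8)^2 + (-1.7)^2) = 9.946
C2* = sqrt((12.1)^2 + (-2.9)^2) = 12.443
Delta C* = 12.443 - 9.946 = 2.50
Delta E = sqrt((-2.7)^2 + (2.3)^2 + (-1.2)^2) = 3.74


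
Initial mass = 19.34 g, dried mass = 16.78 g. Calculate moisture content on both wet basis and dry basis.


Wet basis = 13.2%
Dry basis = 15.3%

Moisture lost = 19.34 - 16.78 = 2.56 g
Wet basis MC = 2.56 / 19.34 x 100 = 13.2%
Dry basis MC = 2.56 / 16.78 x 100 = 15.3%


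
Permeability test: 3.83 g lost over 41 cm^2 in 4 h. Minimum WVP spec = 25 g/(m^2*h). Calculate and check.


WVP = 3.83 / (41 x 4) x 10000 = 233.54 g/(m^2*h)
Minimum: 25 g/(m^2*h)
Meets spec: Yes


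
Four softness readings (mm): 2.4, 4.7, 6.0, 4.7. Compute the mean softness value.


4.45 mm


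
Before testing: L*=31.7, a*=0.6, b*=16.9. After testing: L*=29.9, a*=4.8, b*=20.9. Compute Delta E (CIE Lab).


dL = 29.9 - 31.7 = -1.8
da = 4.8 - 0.6 = 4.2
db = 20.9 - 16.9 = 4.0
dE = sqrt((-1.8)^2 + (4.2)^2 + (4.0)^2) = 6.07


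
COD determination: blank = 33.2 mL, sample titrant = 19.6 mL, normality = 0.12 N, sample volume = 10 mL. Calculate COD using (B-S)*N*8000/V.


1305.6 mg/L

COD = (33.2 - 19.6) x 0.12 x 8000 / 10
COD = 13.6 x 0.12 x 8000 / 10
COD = 1305.6 mg/L


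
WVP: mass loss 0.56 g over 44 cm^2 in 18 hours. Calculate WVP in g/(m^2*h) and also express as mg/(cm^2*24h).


WVP = 7.07 g/(m^2*h)
Daily rate = 16.97 mg/(cm^2*24h)

WVP = 0.56 / (44 x 18) x 10000 = 7.07 g/(m^2*h)
Mass loss in mg = 0.56 x 1000 = 560 mg
Per cm^2 per 24h in mg: 560 x 24 / (44 x 18) = 13440 / 792 = 16.97 mg/(cm^2*24h)


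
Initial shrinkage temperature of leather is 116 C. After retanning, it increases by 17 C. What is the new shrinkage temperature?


133 C


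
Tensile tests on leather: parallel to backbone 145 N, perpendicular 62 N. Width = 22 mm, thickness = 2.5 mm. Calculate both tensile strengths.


Parallel = 2.64 N/mm^2
Perpendicular = 1.13 N/mm^2

Area = 22 x 2.5 = 55.0 mm^2
TS (parallel) = 145 / 55.0 = 2.64 N/mm^2
TS (perpendicular) = 62 / 55.0 = 1.13 N/mm^2


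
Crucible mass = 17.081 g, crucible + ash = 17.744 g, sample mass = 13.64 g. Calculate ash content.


Ash mass = 0.663 g
Ash content = 4.86%

Ash mass = 17.744 - 17.081 = 0.663 g
Ash% = 0.663 / 13.64 x 100 = 4.86%


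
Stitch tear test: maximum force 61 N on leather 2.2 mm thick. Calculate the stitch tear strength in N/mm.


Stitch tear strength = force / thickness
STS = 61 / 2.2 = 27.7 N/mm


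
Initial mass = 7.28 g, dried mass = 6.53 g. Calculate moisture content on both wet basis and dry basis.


Wet basis = 10.3%
Dry basis = 11.5%


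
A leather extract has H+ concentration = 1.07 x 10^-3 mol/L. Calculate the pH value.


pH = -log10[H+]
pH = -log10(1.07 x 10^-3) = 2.97


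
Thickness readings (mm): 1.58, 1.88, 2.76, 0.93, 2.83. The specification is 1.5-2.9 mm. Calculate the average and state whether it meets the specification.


Average = 2.00 mm
Within specification: Yes

Sum = 9.98
Average = 9.98 / 5 = 2.00 mm
Specification range: 1.5 to 2.9 mm
Within spec: Yes


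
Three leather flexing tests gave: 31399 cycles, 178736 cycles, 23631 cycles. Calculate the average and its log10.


Average = 77922 cycles
log10 = 4.89


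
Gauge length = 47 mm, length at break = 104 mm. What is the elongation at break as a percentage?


121.3%

Extension = 104 - 47 = 57 mm
Elongation = 57 / 47 x 100 = 121.3%


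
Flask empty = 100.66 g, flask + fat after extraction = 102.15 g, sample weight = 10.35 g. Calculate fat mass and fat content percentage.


Fat mass = 102.15 - 100.66 = 1.49 g
Fat% = 1.49 / 10.35 x 100 = 14.4%


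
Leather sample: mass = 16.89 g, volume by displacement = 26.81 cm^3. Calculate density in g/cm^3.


Density = mass / volume
Density = 16.89 / 26.81 = 0.630 g/cm^3


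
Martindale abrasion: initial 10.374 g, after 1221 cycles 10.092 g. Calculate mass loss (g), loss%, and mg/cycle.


Loss = 10.374 - 10.092 = 0.282 g
Loss% = 0.282 / 10.374 x 100 = 2.72%
Rate = 0.282 / 1221 x 1000 = 0.231 mg/cycle


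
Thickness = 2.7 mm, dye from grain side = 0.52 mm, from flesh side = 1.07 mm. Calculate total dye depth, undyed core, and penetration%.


Total dyed = 0.52 + 1.07 = 1.59 mm
Undyed core = 2.7 - 1.59 = 1.11 mm
Penetration = 1.59 / 2.7 x 100 = 58.9%


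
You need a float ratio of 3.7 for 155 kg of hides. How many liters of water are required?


Water = hide weight x target ratio
Water = 155 x 3.7 = 573.5 L


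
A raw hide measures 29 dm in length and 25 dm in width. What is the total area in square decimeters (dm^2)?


725 dm^2

Area = length x width
Area = 29 x 25 = 725 dm^2


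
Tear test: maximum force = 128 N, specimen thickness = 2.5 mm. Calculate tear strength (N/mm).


51.2 N/mm

Tear strength = force / thickness
Tear = 128 / 2.5 = 51.2 N/mm


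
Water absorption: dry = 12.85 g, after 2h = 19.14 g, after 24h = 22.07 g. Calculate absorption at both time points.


2h absorption = 48.9%
24h absorption = 71.8%

WA (2h) = (19.14 - 12.85) / 12.85 x 100 = 48.9%
WA (24h) = (22.07 - 12.85) / 12.85 x 100 = 71.8%


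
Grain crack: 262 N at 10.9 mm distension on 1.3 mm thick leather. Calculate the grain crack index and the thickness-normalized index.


Crack index = 24.0 N/mm
Normalized index = 18.5 N/mm per mm

Crack index = 262 / 10.9 = 24.0 N/mm
Normalized = 24.0 / 1.3 = 18.5 N/mm per mm


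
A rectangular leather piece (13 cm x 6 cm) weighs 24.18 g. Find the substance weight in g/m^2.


Area = 13 x 6 = 78 cm^2
SW = 24.18 / 78 x 10000 = 3100.0 g/m^2


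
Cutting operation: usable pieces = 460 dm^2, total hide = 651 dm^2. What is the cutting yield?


70.7%


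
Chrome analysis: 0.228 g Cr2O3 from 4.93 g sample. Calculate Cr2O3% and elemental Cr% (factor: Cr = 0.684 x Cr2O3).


Cr2O3 = 4.62%
Cr = 3.16%


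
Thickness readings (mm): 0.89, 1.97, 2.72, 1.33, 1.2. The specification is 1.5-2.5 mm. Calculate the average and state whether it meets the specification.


Average = 1.62 mm
Within specification: Yes

Sum = 8.11
Average = 8.11 / 5 = 1.62 mm
Specification range: 1.5 to 2.5 mm
Within spec: Yes


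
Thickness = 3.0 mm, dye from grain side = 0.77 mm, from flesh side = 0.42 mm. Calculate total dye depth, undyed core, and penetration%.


Total dyed = 1.19 mm
Undyed core = 1.81 mm
Penetration = 39.7%

Total dyed = 0.77 + 0.42 = 1.19 mm
Undyed core = 3.0 - 1.19 = 1.81 mm
Penetration = 1.19 / 3.0 x 100 = 39.7%


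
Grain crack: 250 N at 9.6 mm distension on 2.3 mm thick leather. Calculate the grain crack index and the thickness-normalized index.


Crack index = 26.0 N/mm
Normalized index = 11.3 N/mm per mm

Crack index = 250 / 9.6 = 26.0 N/mm
Normalized = 26.0 / 2.3 = 11.3 N/mm per mm


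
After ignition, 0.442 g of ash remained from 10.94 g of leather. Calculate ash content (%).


Ash% = 0.442 / 10.94 x 100
Ash% = 4.04%


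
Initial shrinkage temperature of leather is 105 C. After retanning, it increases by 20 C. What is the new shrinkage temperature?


125 C

New Ts = 105 + 20 = 125 C


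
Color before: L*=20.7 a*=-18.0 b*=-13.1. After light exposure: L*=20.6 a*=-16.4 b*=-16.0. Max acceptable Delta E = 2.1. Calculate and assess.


Delta E = 3.31
Passes: No

dL = -0.1, da = 1.6, db = -2.9
dE = sqrt((-0.1)^2 + (1.6)^2 + (-2.9)^2) = 3.31
Max = 2.1
Passes: No


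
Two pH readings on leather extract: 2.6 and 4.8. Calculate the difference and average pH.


Difference = |2.6 - 4.8| = 2.2
Average = (2.6 + 4.8) / 2 = 3.70


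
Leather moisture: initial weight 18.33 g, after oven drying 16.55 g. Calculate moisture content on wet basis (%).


9.7%

Moisture = 18.33 - 16.55 = 1.78 g
MC = 1.78 / 18.33 x 100 = 9.7%


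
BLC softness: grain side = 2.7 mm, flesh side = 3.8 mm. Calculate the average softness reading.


3.25 mm

Average = (2.7 + 3.8) / 2
Average = 3.25 mm


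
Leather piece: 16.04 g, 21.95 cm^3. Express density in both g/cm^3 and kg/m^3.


Density = 16.04 / 21.95 = 0.731 g/cm^3
Convert: 0.731 x 1000 = 731 kg/m^3


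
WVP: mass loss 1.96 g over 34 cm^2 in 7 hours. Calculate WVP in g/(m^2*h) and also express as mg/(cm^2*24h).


WVP = 82.35 g/(m^2*h)
Daily rate = 197.65 mg/(cm^2*24h)

WVP = 1.96 / (34 x 7) x 10000 = 82.35 g/(m^2*h)
Mass loss in mg = 1.96 x 1000 = 1960 mg
Per cm^2 per 24h in mg: 1960 x 24 / (34 x 7) = 47040 / 238 = 197.65 mg/(cm^2*24h)


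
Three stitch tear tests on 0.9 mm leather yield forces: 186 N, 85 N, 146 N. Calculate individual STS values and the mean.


STS1 = 206.7 N/mm
STS2 = 94.4 N/mm
STS3 = 162.2 N/mm
Mean = 154.4 N/mm


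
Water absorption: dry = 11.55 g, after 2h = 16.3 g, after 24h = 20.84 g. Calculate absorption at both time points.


2h absorption = 41.1%
24h absorption = 80.4%

WA (2h) = (16.3 - 11.55) / 11.55 x 100 = 41.1%
WA (24h) = (20.84 - 11.55) / 11.55 x 100 = 80.4%


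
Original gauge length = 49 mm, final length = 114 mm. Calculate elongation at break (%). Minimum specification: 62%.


Extension = 114 - 49 = 65 mm
Elongation = 65 / 49 x 100 = 132.7%
Minimum required: 62%
Meets specification: Yes


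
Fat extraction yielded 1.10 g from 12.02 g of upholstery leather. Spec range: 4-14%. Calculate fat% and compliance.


Fat content = 9.2%
Compliant: Yes

Fat% = 1.10 / 12.02 x 100 = 9.2%
Spec range: 4-14%
Compliant: Yes


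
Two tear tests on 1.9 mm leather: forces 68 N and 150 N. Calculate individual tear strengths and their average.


Tear 1 = 68 / 1.9 = 35.8 N/mm
Tear 2 = 150 / 1.9 = 78.9 N/mm
Average = (35.8 + 78.9) / 2 = 57.4 N/mm


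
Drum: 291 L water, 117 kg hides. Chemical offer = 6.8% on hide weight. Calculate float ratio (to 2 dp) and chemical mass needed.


Float ratio = 291 / 117 = 2.49
Chemical = 117 x 6.8 / 100 = 7.956 kg


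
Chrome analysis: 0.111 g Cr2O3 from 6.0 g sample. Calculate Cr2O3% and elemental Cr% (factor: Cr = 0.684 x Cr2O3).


Cr2O3 = 1.85%
Cr = 1.27%

Cr2O3% = 0.111 / 6.0 x 100 = 1.85%
Cr% = 1.85 x 0.684 = 1.27%


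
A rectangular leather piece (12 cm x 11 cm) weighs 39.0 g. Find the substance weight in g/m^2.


Area = 12 x 11 = 132 cm^2
SW = 39.0 / 132 x 10000 = 2954.5 g/m^2


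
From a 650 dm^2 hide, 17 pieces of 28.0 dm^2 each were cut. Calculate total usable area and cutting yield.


Total usable = 17 x 28.0 = 476.0 dm^2
Yield = 476.0 / 650 x 100 = 73.2%


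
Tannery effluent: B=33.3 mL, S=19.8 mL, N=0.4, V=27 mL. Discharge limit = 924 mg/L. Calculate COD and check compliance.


COD = 1600.0 mg/L
Compliant: No

COD = (33.3 - 19.8) x 0.4 x 8000 / 27 = 1600.0 mg/L
Limit: 924 mg/L
Compliant: No


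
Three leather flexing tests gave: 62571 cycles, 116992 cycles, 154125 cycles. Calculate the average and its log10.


Average = 111229 cycles
log10 = 5.05

Average = (62571 + 116992 + 154125) / 3 = 111229 cycles
log10(111229) = 5.05


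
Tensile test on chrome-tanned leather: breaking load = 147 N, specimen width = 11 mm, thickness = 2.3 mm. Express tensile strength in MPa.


Cross-section = 11 x 2.3 = 25.3 mm^2
TS = 147 / 25.3 = 5.81 MPa
(1 N/mm^2 = 1 MPa)


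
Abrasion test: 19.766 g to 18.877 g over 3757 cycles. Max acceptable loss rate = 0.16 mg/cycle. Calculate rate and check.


Rate = 0.237 mg/cycle
Passes: No


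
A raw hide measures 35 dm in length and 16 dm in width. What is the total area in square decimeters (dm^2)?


Area = length x width
Area = 35 x 16 = 560 dm^2


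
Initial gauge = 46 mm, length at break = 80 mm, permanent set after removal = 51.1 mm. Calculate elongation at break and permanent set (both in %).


Elongation at break = (80 - 46) / 46 x 100 = 73.9%
Permanent set = (51.1 - 46) / 46 x 100 = 11.1%


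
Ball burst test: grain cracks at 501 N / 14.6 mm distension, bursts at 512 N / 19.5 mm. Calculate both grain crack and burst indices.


Crack index = 34.3 N/mm
Burst index = 26.3 N/mm

Crack index = 501 / 14.6 = 34.3 N/mm
Burst index = 512 / 19.5 = 26.3 N/mm


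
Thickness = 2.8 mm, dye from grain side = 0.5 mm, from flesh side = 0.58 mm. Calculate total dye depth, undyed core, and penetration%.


Total dyed = 0.5 + 0.58 = 1.08 mm
Undyed core = 2.8 - 1.08 = 1.72 mm
Penetration = 1.08 / 2.8 x 100 = 38.6%


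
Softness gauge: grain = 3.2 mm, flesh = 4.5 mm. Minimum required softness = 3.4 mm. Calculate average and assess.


Average softness = 3.85 mm
Meets requirement: Yes

Average = (3.2 + 4.5) / 2 = 3.85 mm
Minimum = 3.4 mm
Meets requirement: Yes


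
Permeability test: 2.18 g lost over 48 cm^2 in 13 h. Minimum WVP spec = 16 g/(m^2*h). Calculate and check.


WVP = 34.94 g/(m^2*h)
Meets specification: Yes

WVP = 2.18 / (48 x 13) x 10000 = 34.94 g/(m^2*h)
Minimum: 16 g/(m^2*h)
Meets spec: Yes


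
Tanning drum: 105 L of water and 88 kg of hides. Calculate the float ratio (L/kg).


1.2

Float ratio = water / hide weight
Ratio = 105 / 88 = 1.2


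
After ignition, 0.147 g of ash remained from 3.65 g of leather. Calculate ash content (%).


Ash% = 0.147 / 3.65 x 100
Ash% = 4.03%


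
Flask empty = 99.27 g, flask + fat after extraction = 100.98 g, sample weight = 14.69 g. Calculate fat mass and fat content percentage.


Fat mass = 100.98 - 99.27 = 1.71 g
Fat% = 1.71 / 14.69 x 100 = 11.6%


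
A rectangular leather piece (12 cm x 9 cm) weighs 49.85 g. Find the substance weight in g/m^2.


Area = 12 x 9 = 108 cm^2
SW = 49.85 / 108 x 10000 = 4615.7 g/m^2


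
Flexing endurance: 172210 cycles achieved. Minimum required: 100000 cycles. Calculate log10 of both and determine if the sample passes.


Achieved: log10 = 5.24
Required: log10 = 5.00
Passes: Yes

log10(172210) = 5.24
log10(100000) = 5.00
Passes: Yes


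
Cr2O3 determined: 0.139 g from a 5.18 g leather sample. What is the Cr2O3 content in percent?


2.68%

Cr2O3% = 0.139 / 5.18 x 100
Cr2O3% = 2.68%


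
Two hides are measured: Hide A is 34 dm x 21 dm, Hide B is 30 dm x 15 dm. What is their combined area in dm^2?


Hide A area = 34 x 21 = 714 dm^2
Hide B area = 30 x 15 = 450 dm^2
Total = 714 + 450 = 1164 dm^2


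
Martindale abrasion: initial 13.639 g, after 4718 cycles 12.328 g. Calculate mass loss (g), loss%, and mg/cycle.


Loss = 13.639 - 12.328 = 1.311 g
Loss% = 1.311 / 13.639 x 100 = 9.61%
Rate = 1.311 / 4718 x 1000 = 0.278 mg/cycle


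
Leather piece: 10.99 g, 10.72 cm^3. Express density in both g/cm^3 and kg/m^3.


1.025 g/cm^3
1025 kg/m^3


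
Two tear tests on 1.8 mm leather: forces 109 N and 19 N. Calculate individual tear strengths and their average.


Tear 1 = 109 / 1.8 = 60.6 N/mm
Tear 2 = 19 / 1.8 = 10.6 N/mm
Average = (60.6 + 10.6) / 2 = 35.6 N/mm


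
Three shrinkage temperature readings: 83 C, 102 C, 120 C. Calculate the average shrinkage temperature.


Average = (83 + 102 + 120) / 3
Average = 305 / 3 = 101.7 C


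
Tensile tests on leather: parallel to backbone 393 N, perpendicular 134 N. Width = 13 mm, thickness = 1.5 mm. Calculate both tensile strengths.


Area = 13 x 1.5 = 19.5 mm^2
TS (parallel) = 393 / 19.5 = 20.15 N/mm^2
TS (perpendicular) = 134 / 19.5 = 6.87 N/mm^2


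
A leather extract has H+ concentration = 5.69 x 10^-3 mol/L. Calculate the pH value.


pH = 2.24

pH = -log10[H+]
pH = -log10(5.69 x 10^-3) = 2.24


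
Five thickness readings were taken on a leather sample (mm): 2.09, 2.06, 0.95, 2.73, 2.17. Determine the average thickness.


Sum = 2.09 + 2.06 + 0.95 + 2.73 + 2.17 = 10.00
Average = 10.00 / 5 = 2.00 mm


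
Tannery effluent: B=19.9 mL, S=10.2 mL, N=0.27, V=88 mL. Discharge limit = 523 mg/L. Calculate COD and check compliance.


COD = 238.1 mg/L
Compliant: Yes


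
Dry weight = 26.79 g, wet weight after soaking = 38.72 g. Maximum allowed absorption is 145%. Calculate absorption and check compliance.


Absorption = 44.5%
Compliant: Yes

WA = (38.72 - 26.79) / 26.79 x 100 = 44.5%
Maximum allowed: 145%
Compliant: Yes


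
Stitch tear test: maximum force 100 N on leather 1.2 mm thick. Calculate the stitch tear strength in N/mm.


Stitch tear strength = force / thickness
STS = 100 / 1.2 = 83.3 N/mm


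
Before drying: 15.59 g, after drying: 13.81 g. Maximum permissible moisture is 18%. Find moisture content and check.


Moisture content = 11.4%
Acceptable: Yes


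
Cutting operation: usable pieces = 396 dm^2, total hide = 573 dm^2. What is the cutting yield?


69.1%

Yield = usable / total x 100
Yield = 396 / 573 x 100 = 69.1%


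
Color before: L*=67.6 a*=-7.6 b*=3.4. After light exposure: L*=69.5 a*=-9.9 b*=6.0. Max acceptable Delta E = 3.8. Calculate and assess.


dL = 1.9, da = -2.3, db = 2.6
dE = sqrt((1.9)^2 + (-2.3)^2 + (2.6)^2) = 3.96
Max = 3.8
Passes: No


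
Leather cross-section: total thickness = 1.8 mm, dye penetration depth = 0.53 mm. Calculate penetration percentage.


Penetration% = 0.53 / 1.8 x 100
Penetration = 29.4%


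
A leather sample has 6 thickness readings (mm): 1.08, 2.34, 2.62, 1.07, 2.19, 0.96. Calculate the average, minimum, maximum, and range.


Average = 1.71 mm
Min = 0.96 mm
Max = 2.62 mm
Range = 1.66 mm

Sum = 10.26
Average = 10.26 / 6 = 1.71 mm
Minimum = 0.96 mm
Maximum = 2.62 mm
Range = 2.62 - 0.96 = 1.66 mm


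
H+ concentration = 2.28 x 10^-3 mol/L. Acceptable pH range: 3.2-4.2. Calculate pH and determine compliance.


pH = -log10(2.28 x 10^-3) = 2.64
Range: 3.2 to 4.2
Compliant: No


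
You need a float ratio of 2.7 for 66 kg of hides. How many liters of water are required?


178.2 L

Water = hide weight x target ratio
Water = 66 x 2.7 = 178.2 L


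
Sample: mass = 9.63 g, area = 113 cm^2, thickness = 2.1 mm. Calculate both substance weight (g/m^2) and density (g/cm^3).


Substance weight = 852.2 g/m^2
Density = 0.406 g/cm^3

SW = 9.63 / 113 x 10000 = 852.2 g/m^2
Volume = 113 x 2.1 / 10 = 23.73 cm^3
Density = 9.63 / 23.73 = 0.406 g/cm^3


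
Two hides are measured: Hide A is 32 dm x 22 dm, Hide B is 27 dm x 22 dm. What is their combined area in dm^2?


Hide A area = 32 x 22 = 704 dm^2
Hide B area = 27 x 22 = 594 dm^2
Total = 704 + 594 = 1298 dm^2


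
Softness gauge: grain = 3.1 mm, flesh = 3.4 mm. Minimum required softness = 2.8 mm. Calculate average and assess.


Average softness = 3.25 mm
Meets requirement: Yes


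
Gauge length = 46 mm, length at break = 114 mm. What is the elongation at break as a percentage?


147.8%


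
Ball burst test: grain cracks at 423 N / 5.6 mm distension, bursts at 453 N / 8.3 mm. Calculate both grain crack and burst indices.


Crack index = 423 / 5.6 = 75.5 N/mm
Burst index = 453 / 8.3 = 54.6 N/mm


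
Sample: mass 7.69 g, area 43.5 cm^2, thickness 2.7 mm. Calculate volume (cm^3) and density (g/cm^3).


Volume = 11.745 cm^3
Density = 0.655 g/cm^3


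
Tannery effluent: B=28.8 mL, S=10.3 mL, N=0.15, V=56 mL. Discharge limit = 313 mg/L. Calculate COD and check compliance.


COD = 396.4 mg/L
Compliant: No

COD = (28.8 - 10.3) x 0.15 x 8000 / 56 = 396.4 mg/L
Limit: 313 mg/L
Compliant: No


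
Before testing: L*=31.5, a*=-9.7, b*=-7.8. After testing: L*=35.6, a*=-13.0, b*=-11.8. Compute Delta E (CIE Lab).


Delta E = 6.61

dL = 35.6 - 31.5 = 4.1
da = -13.0 - (-9.7) = -3.3
db = -11.8 - (-7.8) = -4.0
dE = sqrt((4.1)^2 + (-3.3)^2 + (-4.0)^2) = 6.61


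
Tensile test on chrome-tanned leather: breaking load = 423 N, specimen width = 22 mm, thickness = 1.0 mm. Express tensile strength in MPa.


Cross-section = 22 x 1.0 = 22.0 mm^2
TS = 423 / 22.0 = 19.23 MPa
(1 N/mm^2 = 1 MPa)


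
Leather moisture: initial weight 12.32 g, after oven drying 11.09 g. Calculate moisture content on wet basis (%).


Moisture = 12.32 - 11.09 = 1.23 g
MC = 1.23 / 12.32 x 100 = 10.0%


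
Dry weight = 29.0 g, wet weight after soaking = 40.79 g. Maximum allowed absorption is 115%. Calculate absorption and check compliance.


WA = (40.79 - 29.0) / 29.0 x 100 = 40.7%
Maximum allowed: 115%
Compliant: Yes


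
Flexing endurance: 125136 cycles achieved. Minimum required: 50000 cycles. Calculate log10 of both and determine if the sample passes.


Achieved: log10 = 5.10
Required: log10 = 4.70
Passes: Yes


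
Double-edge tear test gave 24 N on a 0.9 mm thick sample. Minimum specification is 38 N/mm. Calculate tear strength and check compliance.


Tear strength = 24 / 0.9 = 26.7 N/mm
Required minimum = 38 N/mm
Compliant: No


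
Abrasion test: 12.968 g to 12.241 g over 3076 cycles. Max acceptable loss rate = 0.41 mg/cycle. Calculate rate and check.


Rate = 0.236 mg/cycle
Passes: Yes


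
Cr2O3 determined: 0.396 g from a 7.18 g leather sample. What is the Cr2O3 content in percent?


5.52%

Cr2O3% = 0.396 / 7.18 x 100
Cr2O3% = 5.52%


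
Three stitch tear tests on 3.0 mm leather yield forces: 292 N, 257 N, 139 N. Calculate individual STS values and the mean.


STS1 = 292 / 3.0 = 97.3 N/mm
STS2 = 257 / 3.0 = 85.7 N/mm
STS3 = 139 / 3.0 = 46.3 N/mm
Mean = (97.3 + 85.7 + 46.3) / 3 = 76.4 N/mm


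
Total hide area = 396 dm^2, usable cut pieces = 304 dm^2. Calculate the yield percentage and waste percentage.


Yield = 304 / 396 x 100 = 76.8%
Waste = 396 - 304 = 92 dm^2
Waste% = 100 - 76.8 = 23.2%


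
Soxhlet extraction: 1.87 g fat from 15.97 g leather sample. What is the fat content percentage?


Fat content = 1.87 / 15.97 x 100
Fat = 11.7%


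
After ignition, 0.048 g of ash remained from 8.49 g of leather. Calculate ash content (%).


0.57%

Ash% = 0.048 / 8.49 x 100
Ash% = 0.57%


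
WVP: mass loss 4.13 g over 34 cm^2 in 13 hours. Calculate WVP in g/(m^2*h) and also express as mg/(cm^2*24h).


WVP = 93.44 g/(m^2*h)
Daily rate = 224.25 mg/(cm^2*24h)

WVP = 4.13 / (34 x 13) x 10000 = 93.44 g/(m^2*h)
Mass loss in mg = 4.13 x 1000 = 4130 mg
Per cm^2 per 24h in mg: 4130 x 24 / (34 x 13) = 99120 / 442 = 224.25 mg/(cm^2*24h)


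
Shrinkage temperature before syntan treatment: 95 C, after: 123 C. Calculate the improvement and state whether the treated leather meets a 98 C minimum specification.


Improvement = 28 C
Meets 98 C spec: Yes

Improvement = 123 - 95 = 28 C
Spec check: 123 C >= 98 C? Yes


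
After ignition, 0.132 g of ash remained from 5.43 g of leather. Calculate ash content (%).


2.43%

Ash% = 0.132 / 5.43 x 100
Ash% = 2.43%


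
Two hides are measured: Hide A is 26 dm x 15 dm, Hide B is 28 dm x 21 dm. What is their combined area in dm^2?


978 dm^2

Hide A area = 26 x 15 = 390 dm^2
Hide B area = 28 x 21 = 588 dm^2
Total = 390 + 588 = 978 dm^2


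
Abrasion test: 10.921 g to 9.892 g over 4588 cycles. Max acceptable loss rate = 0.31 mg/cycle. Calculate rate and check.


Loss = 10.921 - 9.892 = 1.029 g
Rate = 1.029 g / 4588 cycles x 1000 = 0.224 mg/cycle
Max = 0.31 mg/cycle
Passes: Yes


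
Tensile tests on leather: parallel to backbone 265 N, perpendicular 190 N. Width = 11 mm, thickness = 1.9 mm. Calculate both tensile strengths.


Area = 11 x 1.9 = 20.9 mm^2
TS (parallel) = 265 / 20.9 = 12.68 N/mm^2
TS (perpendicular) = 190 / 20.9 = 9.09 N/mm^2
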